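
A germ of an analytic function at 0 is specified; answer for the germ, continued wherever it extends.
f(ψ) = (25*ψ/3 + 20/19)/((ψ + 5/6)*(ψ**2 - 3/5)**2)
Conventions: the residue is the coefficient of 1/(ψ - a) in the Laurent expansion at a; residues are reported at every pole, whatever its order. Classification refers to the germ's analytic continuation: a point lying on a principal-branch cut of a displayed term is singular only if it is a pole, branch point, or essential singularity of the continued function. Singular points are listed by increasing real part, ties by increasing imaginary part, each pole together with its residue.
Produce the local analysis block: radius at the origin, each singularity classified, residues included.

Denominator factor (ψ**2 - 3/5)^2: discriminant 12/5, real irrational roots (1/5)*sqrt(15) and -(1/5)*sqrt(15); poles of order 2, moduli (1/5)*sqrt(15) and (1/5)*sqrt(15).
Denominator factor (ψ + 5/6): pole of order 1 at -5/6, modulus 5/6.
The radius of convergence is the smallest modulus among the singular points: (1/5)*sqrt(15).
At the order-1 pole -5/6 set g(ψ) = (ψ - (-5/6))*f(ψ) = (25*ψ/3 + 20/19)/(ψ**2 - 3/5)**2.
Simple pole: residue = g(a) at a = -5/6, which is -3627000/5491.
The factor ψ**2 - 3/5 splits as (ψ - a)(ψ - a') with a = -(1/5)*sqrt(15), a' = (1/5)*sqrt(15). At the order-2 pole a set g(ψ) = (ψ - a)^2*f(ψ) = [(25*ψ/3 + 20/19)/(ψ + 5/6)] / (ψ - a')^2.
Order-2 pole: residue = g'(a); g'(-(1/5)*sqrt(15)) = 1813500/5491 + (1411375/16473)*sqrt(15), so the residue is 1813500/5491 + (1411375/16473)*sqrt(15).
The factor ψ**2 - 3/5 splits as (ψ - a)(ψ - a') with a = (1/5)*sqrt(15), a' = -(1/5)*sqrt(15). At the order-2 pole a set g(ψ) = (ψ - a)^2*f(ψ) = [(25*ψ/3 + 20/19)/(ψ + 5/6)] / (ψ - a')^2.
Order-2 pole: residue = g'(a); g'((1/5)*sqrt(15)) = 1813500/5491 - (1411375/16473)*sqrt(15), so the residue is 1813500/5491 - (1411375/16473)*sqrt(15).
List the singular points by increasing real part (a conjugate pair: the negative imaginary part first).

Radius of convergence at 0: (1/5)*sqrt(15).
At -5/6: a pole of order 1; residue -3627000/5491.
At -(1/5)*sqrt(15): a pole of order 2; residue 1813500/5491 + (1411375/16473)*sqrt(15).
At (1/5)*sqrt(15): a pole of order 2; residue 1813500/5491 - (1411375/16473)*sqrt(15).


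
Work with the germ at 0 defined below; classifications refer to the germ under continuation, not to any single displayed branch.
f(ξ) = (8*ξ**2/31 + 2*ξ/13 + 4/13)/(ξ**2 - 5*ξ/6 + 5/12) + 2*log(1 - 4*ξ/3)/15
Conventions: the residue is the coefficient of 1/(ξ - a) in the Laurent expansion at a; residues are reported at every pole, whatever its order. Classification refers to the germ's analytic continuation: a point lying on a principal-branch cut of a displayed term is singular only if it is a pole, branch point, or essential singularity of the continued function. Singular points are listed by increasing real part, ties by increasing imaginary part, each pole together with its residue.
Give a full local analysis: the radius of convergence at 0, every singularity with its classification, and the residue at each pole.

Denominator factor (ξ**2 - 5*ξ/6 + 5/12): discriminant -35/36, complex-conjugate roots (5/12) + ((1/12)*sqrt(35))*i and (5/12) - ((1/12)*sqrt(35))*i; poles of order 1, moduli (1/6)*sqrt(15) and (1/6)*sqrt(15).
Branch term (2/15)*log(1 - ξ/(3/4)): its argument vanishes at ξ = 3/4, a logarithmic branch point, modulus 3/4.
The radius of convergence is the smallest modulus among the singular points: (1/6)*sqrt(15).
The branch term is analytic at (5/12) - ((1/12)*sqrt(35))*i and contributes nothing to the residue; only the rational part matters.
The factor ξ**2 - 5*ξ/6 + 5/12 splits as (ξ - a)(ξ - a') with a = (5/12) - ((1/12)*sqrt(35))*i, a' = (5/12) + ((1/12)*sqrt(35))*i. At the order-1 pole a set g(ξ) = (ξ - a)*(rational part) = [8*ξ**2/31 + 2*ξ/13 + 4/13] / (ξ - a').
Simple pole: residue = g(a) at a = (5/12) - ((1/12)*sqrt(35))*i, which is (223/1209) + ((2567/42315)*sqrt(35))*i.
The branch term is analytic at (5/12) + ((1/12)*sqrt(35))*i and contributes nothing to the residue; only the rational part matters.
The factor ξ**2 - 5*ξ/6 + 5/12 splits as (ξ - a)(ξ - a') with a = (5/12) + ((1/12)*sqrt(35))*i, a' = (5/12) - ((1/12)*sqrt(35))*i. At the order-1 pole a set g(ξ) = (ξ - a)*(rational part) = [8*ξ**2/31 + 2*ξ/13 + 4/13] / (ξ - a').
Simple pole: residue = g(a) at a = (5/12) + ((1/12)*sqrt(35))*i, which is (223/1209) - ((2567/42315)*sqrt(35))*i.
List the singular points by increasing real part (a conjugate pair: the negative imaginary part first).

Radius of convergence at 0: (1/6)*sqrt(15).
At (5/12) - ((1/12)*sqrt(35))*i: a pole of order 1; residue (223/1209) + ((2567/42315)*sqrt(35))*i.
At (5/12) + ((1/12)*sqrt(35))*i: a pole of order 1; residue (223/1209) - ((2567/42315)*sqrt(35))*i.
At 3/4: a logarithmic branch point.


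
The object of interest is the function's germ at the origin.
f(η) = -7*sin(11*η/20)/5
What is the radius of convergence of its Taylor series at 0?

The factor sin(11*η/20) is entire and contributes no finite singular point.
The polynomial part has no poles.
No finite singular points: the Taylor series at 0 converges everywhere.

The radius of convergence is infinite.


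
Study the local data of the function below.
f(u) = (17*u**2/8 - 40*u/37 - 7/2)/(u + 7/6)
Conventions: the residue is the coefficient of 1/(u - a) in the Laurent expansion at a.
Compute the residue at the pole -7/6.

The residue is 6965/10656.

At the order-1 pole -7/6 set g(u) = (u - (-7/6))*f(u) = 17*u**2/8 - 40*u/37 - 7/2.
Simple pole: residue = g(a) at a = -7/6, which is 6965/10656.


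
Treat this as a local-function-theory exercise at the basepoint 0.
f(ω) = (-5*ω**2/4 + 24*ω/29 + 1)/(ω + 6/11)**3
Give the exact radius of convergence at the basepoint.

The radius of convergence is 6/11.

Denominator factor (ω + 6/11)^3: pole of order 3 at -6/11, modulus 6/11.
The radius of convergence is the smallest modulus among the singular points: 6/11.


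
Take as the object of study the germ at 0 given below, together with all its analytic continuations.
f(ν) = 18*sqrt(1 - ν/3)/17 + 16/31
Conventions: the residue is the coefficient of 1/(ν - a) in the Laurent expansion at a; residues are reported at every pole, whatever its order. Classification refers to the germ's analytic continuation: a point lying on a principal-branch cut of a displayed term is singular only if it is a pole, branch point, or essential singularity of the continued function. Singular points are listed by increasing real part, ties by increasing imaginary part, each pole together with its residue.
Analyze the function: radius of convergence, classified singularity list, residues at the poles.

Branch term (18/17)*sqrt(1 - ν/(3)): its argument vanishes at ν = 3, a square-root branch point, modulus 3.
The radius of convergence is the smallest modulus among the singular points: 3.

Radius of convergence at 0: 3.
At 3: an algebraic (square-root) branch point.


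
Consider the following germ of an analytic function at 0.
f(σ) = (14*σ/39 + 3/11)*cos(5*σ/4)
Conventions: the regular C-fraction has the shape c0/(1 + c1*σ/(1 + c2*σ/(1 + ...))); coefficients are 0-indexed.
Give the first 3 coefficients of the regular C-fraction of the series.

Taylor coefficients (expand at 0): a_0 = 3/11, a_1 = 14/39, a_2 = -75/352.
c0 = a_0 = 3/11. Peel one level at a time: if S = 1 + c*σ/S' with S'(0) = 1, then c is the σ-coefficient of S and S' = c*σ/(S - 1).
S_1 = c0/f = 1 + (-154/117)*σ + (1101137/438048)*σ^2 + ...; c1 = -154/117.
S_2 = c1*σ/(S_1 - 1) = 1 + (1101137/576576)*σ + ...; c2 = 1101137/576576.

The regular C-fraction coefficients are [3/11, -154/117, 1101137/576576].


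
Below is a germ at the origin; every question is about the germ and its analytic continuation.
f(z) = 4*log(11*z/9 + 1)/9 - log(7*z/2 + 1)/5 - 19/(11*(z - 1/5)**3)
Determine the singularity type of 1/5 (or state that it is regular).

The point is a pole of order 3.

The denominator factor z - 1/5 vanishes at 1/5 and appears to the power 3; the numerator there equals -19/11, nonzero, and no other factor vanishes.
The branch terms are analytic at this point.
Hence a pole whose order is the multiplicity, 3.


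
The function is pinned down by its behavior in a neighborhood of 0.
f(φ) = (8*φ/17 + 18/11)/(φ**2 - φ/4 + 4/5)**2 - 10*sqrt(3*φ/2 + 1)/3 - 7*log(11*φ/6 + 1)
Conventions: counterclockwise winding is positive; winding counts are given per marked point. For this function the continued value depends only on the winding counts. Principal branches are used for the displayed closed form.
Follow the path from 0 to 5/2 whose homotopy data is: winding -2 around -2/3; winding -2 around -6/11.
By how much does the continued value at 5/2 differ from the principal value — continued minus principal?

Continued minus principal equals (28)*pi*i.

The rational part is single-valued and drops out of the difference; each branch term changes only by its own monodromy.
(-10/3)*sqrt(1 - φ/(-2/3)): winding -2 is even, the square root returns to the same sheet, contribution 0.
(-7)*log(1 - φ/(-6/11)): each positive loop around -6/11 adds 2*pi*i to the log, so winding -2 contributes (-7)*(-2)*2*pi*i = (28)*pi*i.
Summing the contributions at φ = 5/2 gives (28)*pi*i.


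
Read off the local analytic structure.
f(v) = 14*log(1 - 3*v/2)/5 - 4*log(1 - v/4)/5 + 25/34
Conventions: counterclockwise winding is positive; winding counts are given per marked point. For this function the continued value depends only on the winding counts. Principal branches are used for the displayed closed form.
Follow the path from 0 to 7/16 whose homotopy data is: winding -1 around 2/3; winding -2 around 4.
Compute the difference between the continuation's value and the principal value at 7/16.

Continued minus principal equals -(12/5)*pi*i.

The rational part is single-valued and drops out of the difference; each branch term changes only by its own monodromy.
(-4/5)*log(1 - v/(4)): each positive loop around 4 adds 2*pi*i to the log, so winding -2 contributes (-4/5)*(-2)*2*pi*i = (16/5)*pi*i.
(14/5)*log(1 - v/(2/3)): each positive loop around 2/3 adds 2*pi*i to the log, so winding -1 contributes (14/5)*(-1)*2*pi*i = -(28/5)*pi*i.
Summing the contributions at v = 7/16 gives -(12/5)*pi*i.


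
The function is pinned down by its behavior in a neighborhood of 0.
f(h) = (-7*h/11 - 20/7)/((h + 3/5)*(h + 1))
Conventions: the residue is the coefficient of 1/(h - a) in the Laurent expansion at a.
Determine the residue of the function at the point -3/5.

The residue is -953/154.

At the order-1 pole -3/5 set g(h) = (h - (-3/5))*f(h) = (-7*h/11 - 20/7)/(h + 1).
Simple pole: residue = g(a) at a = -3/5, which is -953/154.


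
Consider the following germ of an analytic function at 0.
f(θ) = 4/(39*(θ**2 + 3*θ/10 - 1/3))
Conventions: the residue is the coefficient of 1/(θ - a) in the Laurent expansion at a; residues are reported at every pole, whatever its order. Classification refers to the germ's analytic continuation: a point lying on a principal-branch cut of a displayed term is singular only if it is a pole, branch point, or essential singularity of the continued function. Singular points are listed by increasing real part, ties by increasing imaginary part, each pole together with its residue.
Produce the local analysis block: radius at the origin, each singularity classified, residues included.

Radius of convergence at 0: -3/20 + (1/60)*sqrt(1281).
At -3/20 - (1/60)*sqrt(1281): a pole of order 1; residue -(40/16653)*sqrt(1281).
At -3/20 + (1/60)*sqrt(1281): a pole of order 1; residue (40/16653)*sqrt(1281).

Denominator factor (θ**2 + 3*θ/10 - 1/3): discriminant 427/300, real irrational roots -3/20 + (1/60)*sqrt(1281) and -3/20 - (1/60)*sqrt(1281); poles of order 1, moduli -3/20 + (1/60)*sqrt(1281) and 3/20 + (1/60)*sqrt(1281).
The radius of convergence is the smallest modulus among the singular points: -3/20 + (1/60)*sqrt(1281).
The factor θ**2 + 3*θ/10 - 1/3 splits as (θ - a)(θ - a') with a = -3/20 - (1/60)*sqrt(1281), a' = -3/20 + (1/60)*sqrt(1281). At the order-1 pole a set g(θ) = (θ - a)*f(θ) = [4/39] / (θ - a').
Simple pole: residue = g(a) at a = -3/20 - (1/60)*sqrt(1281), which is -(40/16653)*sqrt(1281).
The factor θ**2 + 3*θ/10 - 1/3 splits as (θ - a)(θ - a') with a = -3/20 + (1/60)*sqrt(1281), a' = -3/20 - (1/60)*sqrt(1281). At the order-1 pole a set g(θ) = (θ - a)*f(θ) = [4/39] / (θ - a').
Simple pole: residue = g(a) at a = -3/20 + (1/60)*sqrt(1281), which is (40/16653)*sqrt(1281).
List the singular points by increasing real part (a conjugate pair: the negative imaginary part first).


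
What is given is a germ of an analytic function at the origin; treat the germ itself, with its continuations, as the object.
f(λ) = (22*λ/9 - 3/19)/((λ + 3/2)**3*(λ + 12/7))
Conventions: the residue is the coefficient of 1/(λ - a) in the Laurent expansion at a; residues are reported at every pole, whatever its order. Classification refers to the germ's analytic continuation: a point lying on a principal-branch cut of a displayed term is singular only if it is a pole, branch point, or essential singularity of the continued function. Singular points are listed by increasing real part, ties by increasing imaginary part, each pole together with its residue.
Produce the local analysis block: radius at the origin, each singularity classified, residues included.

Denominator factor (λ + 3/2)^3: pole of order 3 at -3/2, modulus 3/2.
Denominator factor (λ + 12/7): pole of order 1 at -12/7, modulus 12/7.
The radius of convergence is the smallest modulus among the singular points: 3/2.
At the order-1 pole -12/7 set g(λ) = (λ - (-12/7))*f(λ) = (22*λ/9 - 3/19)/(λ + 3/2)**3.
Simple pole: residue = g(a) at a = -12/7, which is 680120/1539.
At the order-3 pole -3/2 set g(λ) = (λ - (-3/2))^3*f(λ) = (22*λ/9 - 3/19)/(λ + 12/7).
Order-3 pole: residue = g''(a)/2; g''(-3/2) = -1360240/1539, so the residue is -680120/1539.
List the singular points by increasing real part (a conjugate pair: the negative imaginary part first).

Radius of convergence at 0: 3/2.
At -12/7: a pole of order 1; residue 680120/1539.
At -3/2: a pole of order 3; residue -680120/1539.


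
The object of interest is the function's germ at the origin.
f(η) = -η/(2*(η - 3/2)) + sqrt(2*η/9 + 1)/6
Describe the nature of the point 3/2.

The point is a pole of order 1.

The denominator factor η - 3/2 vanishes at 3/2 and appears to the power 1; the numerator there equals -3/4, nonzero, and no other factor vanishes.
The branch terms are analytic at this point.
Hence a pole whose order is the multiplicity, 1.


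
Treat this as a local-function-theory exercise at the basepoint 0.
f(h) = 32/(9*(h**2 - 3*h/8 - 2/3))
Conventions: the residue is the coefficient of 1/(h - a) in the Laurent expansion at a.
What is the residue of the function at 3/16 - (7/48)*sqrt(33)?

The factor h**2 - 3*h/8 - 2/3 splits as (h - a)(h - a') with a = 3/16 - (7/48)*sqrt(33), a' = 3/16 + (7/48)*sqrt(33). At the order-1 pole a set g(h) = (h - a)*f(h) = [32/9] / (h - a').
Simple pole: residue = g(a) at a = 3/16 - (7/48)*sqrt(33), which is -(256/693)*sqrt(33).

The residue is -(256/693)*sqrt(33).


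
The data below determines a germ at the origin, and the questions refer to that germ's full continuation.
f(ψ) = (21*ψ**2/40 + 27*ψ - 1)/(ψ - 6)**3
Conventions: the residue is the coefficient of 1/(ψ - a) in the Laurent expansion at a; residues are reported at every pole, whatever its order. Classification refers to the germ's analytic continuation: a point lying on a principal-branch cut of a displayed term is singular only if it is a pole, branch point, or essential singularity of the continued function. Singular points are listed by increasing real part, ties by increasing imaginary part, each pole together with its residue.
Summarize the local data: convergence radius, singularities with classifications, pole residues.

Radius of convergence at 0: 6.
At 6: a pole of order 3; residue 21/40.

Denominator factor (ψ - 6)^3: pole of order 3 at 6, modulus 6.
The radius of convergence is the smallest modulus among the singular points: 6.
At the order-3 pole 6 set g(ψ) = (ψ - (6))^3*f(ψ) = 21*ψ**2/40 + 27*ψ - 1.
Order-3 pole: residue = g''(a)/2; g''(6) = 21/20, so the residue is 21/40.


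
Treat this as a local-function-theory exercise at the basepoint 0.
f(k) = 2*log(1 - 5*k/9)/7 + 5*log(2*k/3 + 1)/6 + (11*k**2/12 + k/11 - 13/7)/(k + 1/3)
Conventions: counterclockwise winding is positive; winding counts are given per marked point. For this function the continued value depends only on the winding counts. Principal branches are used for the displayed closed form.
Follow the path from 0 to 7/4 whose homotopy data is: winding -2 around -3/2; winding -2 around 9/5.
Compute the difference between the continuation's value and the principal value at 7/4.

The rational part is single-valued and drops out of the difference; each branch term changes only by its own monodromy.
(5/6)*log(1 - k/(-3/2)): each positive loop around -3/2 adds 2*pi*i to the log, so winding -2 contributes (5/6)*(-2)*2*pi*i = -(10/3)*pi*i.
(2/7)*log(1 - k/(9/5)): each positive loop around 9/5 adds 2*pi*i to the log, so winding -2 contributes (2/7)*(-2)*2*pi*i = -(8/7)*pi*i.
Summing the contributions at k = 7/4 gives -(94/21)*pi*i.

Continued minus principal equals -(94/21)*pi*i.


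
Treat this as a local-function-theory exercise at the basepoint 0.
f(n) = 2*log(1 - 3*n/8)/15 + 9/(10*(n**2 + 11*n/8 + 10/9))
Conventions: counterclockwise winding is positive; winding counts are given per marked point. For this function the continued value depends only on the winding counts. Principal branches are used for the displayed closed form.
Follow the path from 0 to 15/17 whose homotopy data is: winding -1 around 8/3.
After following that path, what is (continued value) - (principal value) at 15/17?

The rational part is single-valued and drops out of the difference; each branch term changes only by its own monodromy.
(2/15)*log(1 - n/(8/3)): each positive loop around 8/3 adds 2*pi*i to the log, so winding -1 contributes (2/15)*(-1)*2*pi*i = -(4/15)*pi*i.
Summing the contributions at n = 15/17 gives -(4/15)*pi*i.

Continued minus principal equals -(4/15)*pi*i.


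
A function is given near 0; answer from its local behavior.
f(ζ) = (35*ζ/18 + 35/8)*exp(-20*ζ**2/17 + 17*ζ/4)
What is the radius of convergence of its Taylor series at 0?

The factor exp(-20*ζ**2/17 + 17*ζ/4) is entire and contributes no finite singular point.
The polynomial part has no poles.
No finite singular points: the Taylor series at 0 converges everywhere.

The radius of convergence is infinite.


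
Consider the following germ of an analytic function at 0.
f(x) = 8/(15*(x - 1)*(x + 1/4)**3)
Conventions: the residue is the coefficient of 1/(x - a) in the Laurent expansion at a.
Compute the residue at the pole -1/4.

The residue is -512/1875.

At the order-3 pole -1/4 set g(x) = (x - (-1/4))^3*f(x) = 8/(15*(x - 1)).
Order-3 pole: residue = g''(a)/2; g''(-1/4) = -1024/1875, so the residue is -512/1875.


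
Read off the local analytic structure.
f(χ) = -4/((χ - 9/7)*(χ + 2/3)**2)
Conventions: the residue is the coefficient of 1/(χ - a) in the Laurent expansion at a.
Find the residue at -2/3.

The residue is 1764/1681.

At the order-2 pole -2/3 set g(χ) = (χ - (-2/3))^2*f(χ) = -4/(χ - 9/7).
Order-2 pole: residue = g'(a); g'(-2/3) = 1764/1681, so the residue is 1764/1681.


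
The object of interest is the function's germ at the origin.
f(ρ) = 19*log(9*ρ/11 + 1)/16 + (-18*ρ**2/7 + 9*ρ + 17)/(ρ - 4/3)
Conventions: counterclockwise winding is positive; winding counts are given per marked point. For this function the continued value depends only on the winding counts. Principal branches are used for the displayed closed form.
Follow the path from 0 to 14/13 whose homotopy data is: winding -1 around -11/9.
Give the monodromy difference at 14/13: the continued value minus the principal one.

Continued minus principal equals -(19/8)*pi*i.

The rational part is single-valued and drops out of the difference; each branch term changes only by its own monodromy.
(19/16)*log(1 - ρ/(-11/9)): each positive loop around -11/9 adds 2*pi*i to the log, so winding -1 contributes (19/16)*(-1)*2*pi*i = -(19/8)*pi*i.
Summing the contributions at ρ = 14/13 gives -(19/8)*pi*i.


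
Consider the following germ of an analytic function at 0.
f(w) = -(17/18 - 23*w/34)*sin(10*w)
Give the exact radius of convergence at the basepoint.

The factor -sin(10*w) is entire and contributes no finite singular point.
The polynomial part has no poles.
No finite singular points: the Taylor series at 0 converges everywhere.

The radius of convergence is infinite.


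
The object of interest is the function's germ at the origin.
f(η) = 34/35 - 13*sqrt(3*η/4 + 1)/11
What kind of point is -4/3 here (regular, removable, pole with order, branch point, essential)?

The term (-13/11)*sqrt(1 - η/(-4/3)) has argument 1 - -4/3/(-4/3) = 0 at -4/3: a square-root (algebraic, two-sheeted) branch point; the remaining terms are analytic or single-valued there.

The point is an algebraic (square-root) branch point.


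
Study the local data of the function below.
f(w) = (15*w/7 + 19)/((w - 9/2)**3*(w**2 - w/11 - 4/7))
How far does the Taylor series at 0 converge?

The radius of convergence is -1/22 + (1/154)*sqrt(13601).

Denominator factor (w - 9/2)^3: pole of order 3 at 9/2, modulus 9/2.
Denominator factor (w**2 - w/11 - 4/7): discriminant 1943/847, real irrational roots 1/22 + (1/154)*sqrt(13601) and 1/22 - (1/154)*sqrt(13601); poles of order 1, moduli 1/22 + (1/154)*sqrt(13601) and -1/22 + (1/154)*sqrt(13601).
The radius of convergence is the smallest modulus among the singular points: -1/22 + (1/154)*sqrt(13601).


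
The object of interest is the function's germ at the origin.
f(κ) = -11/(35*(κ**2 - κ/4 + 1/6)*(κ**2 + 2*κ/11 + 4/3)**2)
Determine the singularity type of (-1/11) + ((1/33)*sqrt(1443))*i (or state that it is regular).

The denominator factor κ**2 + 2*κ/11 + 4/3 vanishes at (-1/11) + ((1/33)*sqrt(1443))*i and appears to the power 2; the numerator there equals -11/35, nonzero, and no other factor vanishes.
Hence a pole whose order is the multiplicity, 2.

The point is a pole of order 2.


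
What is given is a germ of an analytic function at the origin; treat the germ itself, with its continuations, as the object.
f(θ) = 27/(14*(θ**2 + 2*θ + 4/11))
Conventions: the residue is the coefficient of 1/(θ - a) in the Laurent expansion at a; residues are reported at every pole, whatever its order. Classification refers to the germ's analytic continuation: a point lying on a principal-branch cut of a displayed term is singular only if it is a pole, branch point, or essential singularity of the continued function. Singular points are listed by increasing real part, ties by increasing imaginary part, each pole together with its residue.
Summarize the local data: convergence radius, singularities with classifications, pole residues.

Radius of convergence at 0: 1 - (1/11)*sqrt(77).
At -1 - (1/11)*sqrt(77): a pole of order 1; residue -(27/196)*sqrt(77).
At -1 + (1/11)*sqrt(77): a pole of order 1; residue (27/196)*sqrt(77).

Denominator factor (θ**2 + 2*θ + 4/11): discriminant 28/11, real irrational roots -1 + (1/11)*sqrt(77) and -1 - (1/11)*sqrt(77); poles of order 1, moduli 1 - (1/11)*sqrt(77) and 1 + (1/11)*sqrt(77).
The radius of convergence is the smallest modulus among the singular points: 1 - (1/11)*sqrt(77).
The factor θ**2 + 2*θ + 4/11 splits as (θ - a)(θ - a') with a = -1 - (1/11)*sqrt(77), a' = -1 + (1/11)*sqrt(77). At the order-1 pole a set g(θ) = (θ - a)*f(θ) = [27/14] / (θ - a').
Simple pole: residue = g(a) at a = -1 - (1/11)*sqrt(77), which is -(27/196)*sqrt(77).
The factor θ**2 + 2*θ + 4/11 splits as (θ - a)(θ - a') with a = -1 + (1/11)*sqrt(77), a' = -1 - (1/11)*sqrt(77). At the order-1 pole a set g(θ) = (θ - a)*f(θ) = [27/14] / (θ - a').
Simple pole: residue = g(a) at a = -1 + (1/11)*sqrt(77), which is (27/196)*sqrt(77).
List the singular points by increasing real part (a conjugate pair: the negative imaginary part first).


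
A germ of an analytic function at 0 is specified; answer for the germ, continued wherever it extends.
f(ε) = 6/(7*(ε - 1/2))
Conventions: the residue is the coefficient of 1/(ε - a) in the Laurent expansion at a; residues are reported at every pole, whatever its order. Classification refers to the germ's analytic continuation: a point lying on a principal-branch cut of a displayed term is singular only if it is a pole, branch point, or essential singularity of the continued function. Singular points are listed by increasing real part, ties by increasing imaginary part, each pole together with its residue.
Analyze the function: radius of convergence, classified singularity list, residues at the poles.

Denominator factor (ε - 1/2): pole of order 1 at 1/2, modulus 1/2.
The radius of convergence is the smallest modulus among the singular points: 1/2.
At the order-1 pole 1/2 set g(ε) = (ε - (1/2))*f(ε) = 6/7.
Simple pole: residue = g(a) at a = 1/2, which is 6/7.

Radius of convergence at 0: 1/2.
At 1/2: a pole of order 1; residue 6/7.


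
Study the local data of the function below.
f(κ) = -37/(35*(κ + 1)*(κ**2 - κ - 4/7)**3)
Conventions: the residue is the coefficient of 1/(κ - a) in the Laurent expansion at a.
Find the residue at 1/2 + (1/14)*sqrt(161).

The residue is 1813/10000 - (3638691/121670000)*sqrt(161).

The factor κ**2 - κ - 4/7 splits as (κ - a)(κ - a') with a = 1/2 + (1/14)*sqrt(161), a' = 1/2 - (1/14)*sqrt(161). At the order-3 pole a set g(κ) = (κ - a)^3*f(κ) = [-37/(35*(κ + 1))] / (κ - a')^3.
Order-3 pole: residue = g''(a)/2; g''(1/2 + (1/14)*sqrt(161)) = 1813/5000 - (3638691/60835000)*sqrt(161), so the residue is 1813/10000 - (3638691/121670000)*sqrt(161).


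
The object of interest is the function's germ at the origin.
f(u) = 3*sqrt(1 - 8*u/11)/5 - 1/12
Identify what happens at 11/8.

The point is an algebraic (square-root) branch point.

The term (3/5)*sqrt(1 - u/(11/8)) has argument 1 - 11/8/(11/8) = 0 at 11/8: a square-root (algebraic, two-sheeted) branch point; the remaining terms are analytic or single-valued there.


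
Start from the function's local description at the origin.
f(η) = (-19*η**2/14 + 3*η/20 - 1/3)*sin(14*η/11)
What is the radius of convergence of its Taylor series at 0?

The radius of convergence is infinite.

The factor sin(14*η/11) is entire and contributes no finite singular point.
The polynomial part has no poles.
No finite singular points: the Taylor series at 0 converges everywhere.


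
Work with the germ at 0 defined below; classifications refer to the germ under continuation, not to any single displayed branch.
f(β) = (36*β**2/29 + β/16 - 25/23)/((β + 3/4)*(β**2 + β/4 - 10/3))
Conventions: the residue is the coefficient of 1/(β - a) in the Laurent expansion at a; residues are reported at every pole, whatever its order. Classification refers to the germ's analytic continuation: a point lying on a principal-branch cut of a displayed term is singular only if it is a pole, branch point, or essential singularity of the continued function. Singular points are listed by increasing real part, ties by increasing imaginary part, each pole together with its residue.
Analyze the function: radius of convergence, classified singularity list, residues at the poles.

Denominator factor (β**2 + β/4 - 10/3): discriminant 643/48, real irrational roots -1/8 + (1/24)*sqrt(1929) and -1/8 - (1/24)*sqrt(1929); poles of order 1, moduli -1/8 + (1/24)*sqrt(1929) and 1/8 + (1/24)*sqrt(1929).
Denominator factor (β + 3/4): pole of order 1 at -3/4, modulus 3/4.
The radius of convergence is the smallest modulus among the singular points: 3/4.
The factor β**2 + β/4 - 10/3 splits as (β - a)(β - a') with a = -1/8 - (1/24)*sqrt(1929), a' = -1/8 + (1/24)*sqrt(1929). At the order-1 pole a set g(β) = (β - a)*f(β) = [(36*β**2/29 + β/16 - 25/23)/(β + 3/4)] / (β - a').
Simple pole: residue = g(a) at a = -1/8 - (1/24)*sqrt(1929), which is 414525/757712 + (2823805/487208816)*sqrt(1929).
At the order-1 pole -3/4 set g(β) = (β - (-3/4))*f(β) = (36*β**2/29 + β/16 - 25/23)/(β**2 + β/4 - 10/3).
Simple pole: residue = g(a) at a = -3/4, which is 55779/378856.
The factor β**2 + β/4 - 10/3 splits as (β - a)(β - a') with a = -1/8 + (1/24)*sqrt(1929), a' = -1/8 - (1/24)*sqrt(1929). At the order-1 pole a set g(β) = (β - a)*f(β) = [(36*β**2/29 + β/16 - 25/23)/(β + 3/4)] / (β - a').
Simple pole: residue = g(a) at a = -1/8 + (1/24)*sqrt(1929), which is 414525/757712 - (2823805/487208816)*sqrt(1929).
List the singular points by increasing real part (a conjugate pair: the negative imaginary part first).

Radius of convergence at 0: 3/4.
At -1/8 - (1/24)*sqrt(1929): a pole of order 1; residue 414525/757712 + (2823805/487208816)*sqrt(1929).
At -3/4: a pole of order 1; residue 55779/378856.
At -1/8 + (1/24)*sqrt(1929): a pole of order 1; residue 414525/757712 - (2823805/487208816)*sqrt(1929).


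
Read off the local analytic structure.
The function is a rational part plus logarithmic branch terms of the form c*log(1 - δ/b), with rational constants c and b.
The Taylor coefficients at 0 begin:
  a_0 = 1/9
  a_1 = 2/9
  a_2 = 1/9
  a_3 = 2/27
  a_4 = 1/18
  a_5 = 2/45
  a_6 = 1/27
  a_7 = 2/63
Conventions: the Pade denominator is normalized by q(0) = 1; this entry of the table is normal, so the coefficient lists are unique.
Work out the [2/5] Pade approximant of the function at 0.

The Pade approximant has numerator coefficients [1/9, 2308/27153, -10834/81459]; denominator coefficients [1, -3726/3017, 353/1293, 202/9051, 103/18102, 244/135765].

Taylor coefficients needed (read off): a_0 = 1/9, a_1 = 2/9, a_2 = 1/9, a_3 = 2/27, a_4 = 1/18, a_5 = 2/45, a_6 = 1/27, a_7 = 2/63.
Write the denominator as Q(δ) = 1 + q1*δ + q2*δ^2 + q3*δ^3 + q4*δ^4 + q5*δ^5. Requiring Q*f - P = O(δ^8) with deg P <= 2 kills the coefficients of δ^3..δ^7 in Q*f:
  δ^3: a_3 + q1*a_2 + q2*a_1 + q3*a_0 = 0, i.e. 2/27 + (1/9)*q1 + (2/9)*q2 + (1/9)*q3 = 0.
  δ^4: a_4 + q1*a_3 + q2*a_2 + q3*a_1 + q4*a_0 = 0, i.e. 1/18 + (2/27)*q1 + (1/9)*q2 + (2/9)*q3 + (1/9)*q4 = 0.
  δ^5: a_5 + q1*a_4 + q2*a_3 + q3*a_2 + q4*a_1 + q5*a_0 = 0, i.e. 2/45 + (1/18)*q1 + (2/27)*q2 + (1/9)*q3 + (2/9)*q4 + (1/9)*q5 = 0.
  δ^6: a_6 + q1*a_5 + q2*a_4 + q3*a_3 + q4*a_2 + q5*a_1 = 0, i.e. 1/27 + (2/45)*q1 + (1/18)*q2 + (2/27)*q3 + (1/9)*q4 + (2/9)*q5 = 0.
  δ^7: a_7 + q1*a_6 + q2*a_5 + q3*a_4 + q4*a_3 + q5*a_2 = 0, i.e. 2/63 + (1/27)*q1 + (2/45)*q2 + (1/18)*q3 + (2/27)*q4 + (1/9)*q5 = 0.
Solving this linear system: q1 = -3726/3017, q2 = 353/1293, q3 = 202/9051, q4 = 103/18102, q5 = 244/135765.
The numerator is Q*f truncated at degree 2: P0 = a_0 = 1/9; P1 = a_1 + q1*a_0 = 2308/27153; P2 = a_2 + q1*a_1 + q2*a_0 = -10834/81459.


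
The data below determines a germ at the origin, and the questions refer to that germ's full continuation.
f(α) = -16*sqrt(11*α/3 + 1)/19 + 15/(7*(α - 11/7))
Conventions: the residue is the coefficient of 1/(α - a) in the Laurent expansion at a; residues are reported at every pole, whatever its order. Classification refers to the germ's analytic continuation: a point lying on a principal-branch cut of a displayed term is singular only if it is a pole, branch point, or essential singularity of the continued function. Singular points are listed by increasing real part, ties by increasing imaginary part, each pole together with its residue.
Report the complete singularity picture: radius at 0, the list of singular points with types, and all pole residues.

Radius of convergence at 0: 3/11.
At -3/11: an algebraic (square-root) branch point.
At 11/7: a pole of order 1; residue 15/7.

Denominator factor (α - 11/7): pole of order 1 at 11/7, modulus 11/7.
Branch term (-16/19)*sqrt(1 - α/(-3/11)): its argument vanishes at α = -3/11, a square-root branch point, modulus 3/11.
The radius of convergence is the smallest modulus among the singular points: 3/11.
The branch term is analytic at 11/7 and contributes nothing to the residue; only the rational part matters.
At the order-1 pole 11/7 set g(α) = (α - (11/7))*(rational part) = 15/7.
Simple pole: residue = g(a) at a = 11/7, which is 15/7.
List the singular points by increasing real part (a conjugate pair: the negative imaginary part first).


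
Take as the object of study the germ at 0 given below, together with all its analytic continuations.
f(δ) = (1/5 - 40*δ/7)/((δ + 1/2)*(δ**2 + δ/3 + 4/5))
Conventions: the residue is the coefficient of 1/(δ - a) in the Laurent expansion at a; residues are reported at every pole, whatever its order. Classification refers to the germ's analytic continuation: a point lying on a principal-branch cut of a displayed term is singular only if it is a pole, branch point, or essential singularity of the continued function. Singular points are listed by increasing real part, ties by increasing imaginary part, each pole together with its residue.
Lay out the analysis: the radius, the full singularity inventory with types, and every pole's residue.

Radius of convergence at 0: 1/2.
At -1/2: a pole of order 1; residue 1284/371.
At (-1/6) - ((1/30)*sqrt(695))*i: a pole of order 1; residue (-642/371) - ((5076/51569)*sqrt(695))*i.
At (-1/6) + ((1/30)*sqrt(695))*i: a pole of order 1; residue (-642/371) + ((5076/51569)*sqrt(695))*i.

Denominator factor (δ + 1/2): pole of order 1 at -1/2, modulus 1/2.
Denominator factor (δ**2 + δ/3 + 4/5): discriminant -139/45, complex-conjugate roots (-1/6) + ((1/30)*sqrt(695))*i and (-1/6) - ((1/30)*sqrt(695))*i; poles of order 1, moduli (2/5)*sqrt(5) and (2/5)*sqrt(5).
The radius of convergence is the smallest modulus among the singular points: 1/2.
At the order-1 pole -1/2 set g(δ) = (δ - (-1/2))*f(δ) = (1/5 - 40*δ/7)/(δ**2 + δ/3 + 4/5).
Simple pole: residue = g(a) at a = -1/2, which is 1284/371.
The factor δ**2 + δ/3 + 4/5 splits as (δ - a)(δ - a') with a = (-1/6) - ((1/30)*sqrt(695))*i, a' = (-1/6) + ((1/30)*sqrt(695))*i. At the order-1 pole a set g(δ) = (δ - a)*f(δ) = [(1/5 - 40*δ/7)/(δ + 1/2)] / (δ - a').
Simple pole: residue = g(a) at a = (-1/6) - ((1/30)*sqrt(695))*i, which is (-642/371) - ((5076/51569)*sqrt(695))*i.
The factor δ**2 + δ/3 + 4/5 splits as (δ - a)(δ - a') with a = (-1/6) + ((1/30)*sqrt(695))*i, a' = (-1/6) - ((1/30)*sqrt(695))*i. At the order-1 pole a set g(δ) = (δ - a)*f(δ) = [(1/5 - 40*δ/7)/(δ + 1/2)] / (δ - a').
Simple pole: residue = g(a) at a = (-1/6) + ((1/30)*sqrt(695))*i, which is (-642/371) + ((5076/51569)*sqrt(695))*i.
List the singular points by increasing real part (a conjugate pair: the negative imaginary part first).


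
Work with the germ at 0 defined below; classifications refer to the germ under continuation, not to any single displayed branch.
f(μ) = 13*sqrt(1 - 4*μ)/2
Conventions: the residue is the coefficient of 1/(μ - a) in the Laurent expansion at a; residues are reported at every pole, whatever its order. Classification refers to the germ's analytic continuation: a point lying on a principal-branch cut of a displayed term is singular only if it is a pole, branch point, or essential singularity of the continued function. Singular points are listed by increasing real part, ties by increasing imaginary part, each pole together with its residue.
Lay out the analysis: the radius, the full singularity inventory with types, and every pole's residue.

Radius of convergence at 0: 1/4.
At 1/4: an algebraic (square-root) branch point.

Branch term (13/2)*sqrt(1 - μ/(1/4)): its argument vanishes at μ = 1/4, a square-root branch point, modulus 1/4.
The radius of convergence is the smallest modulus among the singular points: 1/4.


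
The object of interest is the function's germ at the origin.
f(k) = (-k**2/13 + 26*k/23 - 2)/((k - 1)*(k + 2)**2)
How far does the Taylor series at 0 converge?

Denominator factor (k + 2)^2: pole of order 2 at -2, modulus 2.
Denominator factor (k - 1): pole of order 1 at 1, modulus 1.
The radius of convergence is the smallest modulus among the singular points: 1.

The radius of convergence is 1.


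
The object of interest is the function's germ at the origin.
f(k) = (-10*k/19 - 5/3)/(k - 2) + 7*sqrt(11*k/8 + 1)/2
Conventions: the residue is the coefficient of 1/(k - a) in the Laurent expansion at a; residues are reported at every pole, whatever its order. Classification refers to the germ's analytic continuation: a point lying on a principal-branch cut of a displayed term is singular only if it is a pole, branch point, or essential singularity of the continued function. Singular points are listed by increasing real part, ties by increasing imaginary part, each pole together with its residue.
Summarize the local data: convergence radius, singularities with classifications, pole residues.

Radius of convergence at 0: 8/11.
At -8/11: an algebraic (square-root) branch point.
At 2: a pole of order 1; residue -155/57.

Denominator factor (k - 2): pole of order 1 at 2, modulus 2.
Branch term (7/2)*sqrt(1 - k/(-8/11)): its argument vanishes at k = -8/11, a square-root branch point, modulus 8/11.
The radius of convergence is the smallest modulus among the singular points: 8/11.
The branch term is analytic at 2 and contributes nothing to the residue; only the rational part matters.
At the order-1 pole 2 set g(k) = (k - (2))*(rational part) = -10*k/19 - 5/3.
Simple pole: residue = g(a) at a = 2, which is -155/57.
List the singular points by increasing real part (a conjugate pair: the negative imaginary part first).


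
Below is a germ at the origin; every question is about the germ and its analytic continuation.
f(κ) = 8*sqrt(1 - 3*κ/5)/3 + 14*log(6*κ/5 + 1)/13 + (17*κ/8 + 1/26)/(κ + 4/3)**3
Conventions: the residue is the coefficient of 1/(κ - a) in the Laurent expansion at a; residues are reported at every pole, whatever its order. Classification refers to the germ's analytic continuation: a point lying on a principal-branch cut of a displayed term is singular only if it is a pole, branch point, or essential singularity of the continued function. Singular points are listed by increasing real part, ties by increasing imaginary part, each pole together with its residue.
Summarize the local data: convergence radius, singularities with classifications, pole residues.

Denominator factor (κ + 4/3)^3: pole of order 3 at -4/3, modulus 4/3.
Branch term (8/3)*sqrt(1 - κ/(5/3)): its argument vanishes at κ = 5/3, a square-root branch point, modulus 5/3.
Branch term (14/13)*log(1 - κ/(-5/6)): its argument vanishes at κ = -5/6, a logarithmic branch point, modulus 5/6.
The radius of convergence is the smallest modulus among the singular points: 5/6.
The branch terms are analytic at -4/3 and contribute nothing to the residue; only the rational part matters.
At the order-3 pole -4/3 set g(κ) = (κ - (-4/3))^3*(rational part) = 17*κ/8 + 1/26.
Order-3 pole: residue = g''(a)/2; g''(-4/3) = 0, so the residue is 0.
List the singular points by increasing real part (a conjugate pair: the negative imaginary part first).

Radius of convergence at 0: 5/6.
At -4/3: a pole of order 3; residue 0.
At -5/6: a logarithmic branch point.
At 5/3: an algebraic (square-root) branch point.


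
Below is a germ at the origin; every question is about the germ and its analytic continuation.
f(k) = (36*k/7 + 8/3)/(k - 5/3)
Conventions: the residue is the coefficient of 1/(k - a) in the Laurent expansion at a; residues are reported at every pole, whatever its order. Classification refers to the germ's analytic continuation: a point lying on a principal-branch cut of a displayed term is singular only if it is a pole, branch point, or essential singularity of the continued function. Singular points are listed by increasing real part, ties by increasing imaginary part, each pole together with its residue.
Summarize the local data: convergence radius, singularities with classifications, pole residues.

Denominator factor (k - 5/3): pole of order 1 at 5/3, modulus 5/3.
The radius of convergence is the smallest modulus among the singular points: 5/3.
At the order-1 pole 5/3 set g(k) = (k - (5/3))*f(k) = 36*k/7 + 8/3.
Simple pole: residue = g(a) at a = 5/3, which is 236/21.

Radius of convergence at 0: 5/3.
At 5/3: a pole of order 1; residue 236/21.
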